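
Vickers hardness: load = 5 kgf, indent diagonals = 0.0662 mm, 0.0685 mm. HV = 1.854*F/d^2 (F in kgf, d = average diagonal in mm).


d_avg = (0.0662+0.0685)/2 = 0.06735 mm
HV = 1.854*5/0.06735^2 = 2044

2044


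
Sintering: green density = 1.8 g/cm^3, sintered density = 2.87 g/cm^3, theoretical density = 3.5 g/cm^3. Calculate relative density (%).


Relative = 2.87 / 3.5 * 100 = 82.0%

82.0


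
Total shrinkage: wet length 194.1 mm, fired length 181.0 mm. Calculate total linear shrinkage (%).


TS = (194.1 - 181.0) / 194.1 * 100 = 6.75%

6.75


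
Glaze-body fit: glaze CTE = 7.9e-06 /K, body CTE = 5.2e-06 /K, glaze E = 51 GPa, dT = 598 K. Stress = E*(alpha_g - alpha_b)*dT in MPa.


Stress = 51*1000*(7.9e-06 - 5.2e-06)*598 = 82.3 MPa

82.3


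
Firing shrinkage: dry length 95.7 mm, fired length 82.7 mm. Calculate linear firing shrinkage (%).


FS = (95.7 - 82.7) / 95.7 * 100 = 13.58%

13.58


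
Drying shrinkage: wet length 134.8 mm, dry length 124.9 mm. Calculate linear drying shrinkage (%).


DS = (134.8 - 124.9) / 134.8 * 100 = 7.34%

7.34


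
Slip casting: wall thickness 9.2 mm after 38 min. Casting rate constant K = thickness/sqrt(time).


K = 9.2 / sqrt(38) = 9.2 / 6.1644 = 1.492 mm/min^0.5

1.492


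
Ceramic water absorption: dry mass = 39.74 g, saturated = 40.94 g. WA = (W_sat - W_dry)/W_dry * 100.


WA = (40.94 - 39.74) / 39.74 * 100 = 3.02%

3.02


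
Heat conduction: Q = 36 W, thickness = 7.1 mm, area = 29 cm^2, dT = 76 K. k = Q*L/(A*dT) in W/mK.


k = 36*7.1/1000/(29/10000*76) = 1.16 W/mK

1.16


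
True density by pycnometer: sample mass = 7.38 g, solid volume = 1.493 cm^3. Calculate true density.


TD = 7.38 / 1.493 = 4.943 g/cm^3

4.943


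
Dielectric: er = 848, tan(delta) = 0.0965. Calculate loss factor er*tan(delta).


Loss = 848 * 0.0965 = 81.832

81.832


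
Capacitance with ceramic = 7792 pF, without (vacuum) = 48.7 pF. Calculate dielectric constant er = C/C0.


er = 7792 / 48.7 = 160.0

160.0


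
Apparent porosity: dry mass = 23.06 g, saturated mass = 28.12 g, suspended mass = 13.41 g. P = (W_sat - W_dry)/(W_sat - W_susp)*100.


P = (28.12 - 23.06) / (28.12 - 13.41) * 100 = 5.06 / 14.71 * 100 = 34.4%

34.4


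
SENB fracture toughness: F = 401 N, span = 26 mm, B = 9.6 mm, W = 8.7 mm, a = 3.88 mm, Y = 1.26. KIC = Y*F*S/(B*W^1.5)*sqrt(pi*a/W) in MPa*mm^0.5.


KIC = 1.26*401*26/(9.6*8.7^1.5)*sqrt(pi*3.88/8.7) = 63.12

63.12


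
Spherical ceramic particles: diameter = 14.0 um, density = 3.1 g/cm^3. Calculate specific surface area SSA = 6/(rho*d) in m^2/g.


SSA = 6 / (3.1 * 14.0) = 0.138 m^2/g

0.138


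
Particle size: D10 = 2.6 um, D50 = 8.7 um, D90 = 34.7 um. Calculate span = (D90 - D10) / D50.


Span = (34.7 - 2.6) / 8.7 = 32.1 / 8.7 = 3.69

3.69


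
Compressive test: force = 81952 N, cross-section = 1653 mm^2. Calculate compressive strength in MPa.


CS = 81952 / 1653 = 49.6 MPa

49.6


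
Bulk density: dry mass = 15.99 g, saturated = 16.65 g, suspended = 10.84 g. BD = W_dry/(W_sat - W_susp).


BD = 15.99 / (16.65 - 10.84) = 15.99 / 5.81 = 2.752 g/cm^3

2.752


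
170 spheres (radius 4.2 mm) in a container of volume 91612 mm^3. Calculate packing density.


V_sphere = 4/3*pi*4.2^3 = 310.3391 mm^3
Total V = 170*310.3391 = 52757.647 mm^3
PD = 52757.647 / 91612 = 0.576

0.576


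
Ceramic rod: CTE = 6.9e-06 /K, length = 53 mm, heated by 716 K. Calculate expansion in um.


dL = 6.9e-06 * 53 * 716 * 1000 = 261.841 um

261.841


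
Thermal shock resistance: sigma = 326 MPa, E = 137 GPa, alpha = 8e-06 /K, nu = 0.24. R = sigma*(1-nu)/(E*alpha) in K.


R = 326*(1-0.24)/(137*1000*8e-06) = 226 K

226


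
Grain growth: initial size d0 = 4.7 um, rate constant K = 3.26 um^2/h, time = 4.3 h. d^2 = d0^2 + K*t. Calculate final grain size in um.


d^2 = 4.7^2 + 3.26*4.3 = 36.108
d = sqrt(36.108) = 6.01 um

6.01


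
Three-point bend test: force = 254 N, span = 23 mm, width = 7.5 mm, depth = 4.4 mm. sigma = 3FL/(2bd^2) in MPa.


sigma = 3*254*23/(2*7.5*4.4^2) = 60.4 MPa

60.4


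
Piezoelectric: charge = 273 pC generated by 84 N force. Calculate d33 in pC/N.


d33 = 273 / 84 = 3.3 pC/N

3.3


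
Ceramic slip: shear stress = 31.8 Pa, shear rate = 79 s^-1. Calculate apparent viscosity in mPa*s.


eta = tau/gamma * 1000 = 31.8/79 * 1000 = 402.5 mPa*s

402.5


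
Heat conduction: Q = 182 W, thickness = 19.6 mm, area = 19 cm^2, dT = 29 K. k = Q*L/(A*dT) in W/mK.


k = 182*19.6/1000/(19/10000*29) = 64.74 W/mK

64.74


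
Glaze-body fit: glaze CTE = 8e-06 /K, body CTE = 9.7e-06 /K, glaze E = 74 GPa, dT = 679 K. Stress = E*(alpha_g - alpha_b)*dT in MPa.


Stress = 74*1000*(8e-06 - 9.7e-06)*679 = -85.4 MPa

-85.4


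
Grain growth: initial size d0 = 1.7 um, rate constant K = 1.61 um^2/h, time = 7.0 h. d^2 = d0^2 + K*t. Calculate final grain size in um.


d^2 = 1.7^2 + 1.61*7.0 = 14.16
d = sqrt(14.16) = 3.76 um

3.76


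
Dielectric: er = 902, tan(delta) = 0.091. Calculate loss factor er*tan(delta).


Loss = 902 * 0.091 = 82.082

82.082


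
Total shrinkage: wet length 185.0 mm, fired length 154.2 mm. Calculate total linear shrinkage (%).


TS = (185.0 - 154.2) / 185.0 * 100 = 16.65%

16.65


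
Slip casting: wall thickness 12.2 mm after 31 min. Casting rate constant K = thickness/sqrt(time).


K = 12.2 / sqrt(31) = 12.2 / 5.5678 = 2.191 mm/min^0.5

2.191


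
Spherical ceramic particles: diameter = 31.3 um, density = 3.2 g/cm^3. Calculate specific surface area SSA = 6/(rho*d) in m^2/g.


SSA = 6 / (3.2 * 31.3) = 0.06 m^2/g

0.06


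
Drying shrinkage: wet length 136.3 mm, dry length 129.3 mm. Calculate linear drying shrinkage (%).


DS = (136.3 - 129.3) / 136.3 * 100 = 5.14%

5.14


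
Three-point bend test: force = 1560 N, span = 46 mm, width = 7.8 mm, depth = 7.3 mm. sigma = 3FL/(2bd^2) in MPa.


sigma = 3*1560*46/(2*7.8*7.3^2) = 259.0 MPa

259.0


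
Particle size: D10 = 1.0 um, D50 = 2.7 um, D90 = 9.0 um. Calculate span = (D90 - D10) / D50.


Span = (9.0 - 1.0) / 2.7 = 8.0 / 2.7 = 2.963

2.963


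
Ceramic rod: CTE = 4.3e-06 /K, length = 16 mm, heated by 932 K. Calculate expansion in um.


dL = 4.3e-06 * 16 * 932 * 1000 = 64.122 um

64.122


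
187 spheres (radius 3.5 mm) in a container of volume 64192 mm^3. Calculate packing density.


V_sphere = 4/3*pi*3.5^3 = 179.5944 mm^3
Total V = 187*179.5944 = 33584.1528 mm^3
PD = 33584.1528 / 64192 = 0.523

0.523


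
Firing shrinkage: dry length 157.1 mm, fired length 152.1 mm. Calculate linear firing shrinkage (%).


FS = (157.1 - 152.1) / 157.1 * 100 = 3.18%

3.18


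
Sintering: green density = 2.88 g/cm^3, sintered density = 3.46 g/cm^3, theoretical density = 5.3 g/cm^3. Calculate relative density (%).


Relative = 3.46 / 5.3 * 100 = 65.3%

65.3


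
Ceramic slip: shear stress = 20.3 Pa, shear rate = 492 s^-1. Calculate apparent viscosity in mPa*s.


eta = tau/gamma * 1000 = 20.3/492 * 1000 = 41.3 mPa*s

41.3


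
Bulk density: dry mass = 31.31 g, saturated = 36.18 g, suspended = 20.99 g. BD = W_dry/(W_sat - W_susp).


BD = 31.31 / (36.18 - 20.99) = 31.31 / 15.19 = 2.061 g/cm^3

2.061


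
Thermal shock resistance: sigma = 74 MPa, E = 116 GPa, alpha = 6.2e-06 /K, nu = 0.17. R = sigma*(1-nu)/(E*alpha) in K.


R = 74*(1-0.17)/(116*1000*6.2e-06) = 85 K

85


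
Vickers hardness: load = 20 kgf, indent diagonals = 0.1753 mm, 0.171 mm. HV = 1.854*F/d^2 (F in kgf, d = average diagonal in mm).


d_avg = (0.1753+0.171)/2 = 0.17315 mm
HV = 1.854*20/0.17315^2 = 1237

1237


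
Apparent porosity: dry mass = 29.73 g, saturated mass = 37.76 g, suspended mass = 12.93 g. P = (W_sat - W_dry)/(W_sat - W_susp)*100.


P = (37.76 - 29.73) / (37.76 - 12.93) * 100 = 8.03 / 24.83 * 100 = 32.3%

32.3


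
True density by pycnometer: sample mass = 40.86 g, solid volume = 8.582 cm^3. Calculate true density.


TD = 40.86 / 8.582 = 4.761 g/cm^3

4.761


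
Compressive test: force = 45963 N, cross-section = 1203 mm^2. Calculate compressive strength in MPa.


CS = 45963 / 1203 = 38.2 MPa

38.2


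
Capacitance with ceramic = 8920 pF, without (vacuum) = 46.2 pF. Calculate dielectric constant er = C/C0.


er = 8920 / 46.2 = 193.07

193.07


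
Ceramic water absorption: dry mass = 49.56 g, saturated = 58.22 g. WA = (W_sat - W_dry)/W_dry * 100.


WA = (58.22 - 49.56) / 49.56 * 100 = 17.47%

17.47


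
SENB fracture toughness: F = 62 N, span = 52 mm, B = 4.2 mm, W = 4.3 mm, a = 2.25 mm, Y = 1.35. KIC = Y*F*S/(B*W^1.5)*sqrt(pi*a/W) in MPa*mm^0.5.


KIC = 1.35*62*52/(4.2*4.3^1.5)*sqrt(pi*2.25/4.3) = 149.01

149.01


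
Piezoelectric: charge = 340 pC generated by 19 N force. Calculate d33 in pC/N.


d33 = 340 / 19 = 17.9 pC/N

17.9


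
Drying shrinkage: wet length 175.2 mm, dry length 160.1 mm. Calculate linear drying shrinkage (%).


DS = (175.2 - 160.1) / 175.2 * 100 = 8.62%

8.62


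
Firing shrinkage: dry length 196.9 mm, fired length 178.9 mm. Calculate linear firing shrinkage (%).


FS = (196.9 - 178.9) / 196.9 * 100 = 9.14%

9.14


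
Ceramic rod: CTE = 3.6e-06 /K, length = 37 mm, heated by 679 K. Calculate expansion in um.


dL = 3.6e-06 * 37 * 679 * 1000 = 90.443 um

90.443


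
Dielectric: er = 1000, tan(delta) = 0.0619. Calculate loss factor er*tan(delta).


Loss = 1000 * 0.0619 = 61.9

61.9


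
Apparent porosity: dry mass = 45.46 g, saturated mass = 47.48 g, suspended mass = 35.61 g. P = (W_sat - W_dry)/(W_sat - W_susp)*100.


P = (47.48 - 45.46) / (47.48 - 35.61) * 100 = 2.02 / 11.87 * 100 = 17.0%

17.0


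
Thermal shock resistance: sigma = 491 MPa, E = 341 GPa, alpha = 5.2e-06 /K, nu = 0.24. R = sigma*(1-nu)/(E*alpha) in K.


R = 491*(1-0.24)/(341*1000*5.2e-06) = 210 K

210


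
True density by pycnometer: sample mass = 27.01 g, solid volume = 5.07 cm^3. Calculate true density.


TD = 27.01 / 5.07 = 5.327 g/cm^3

5.327


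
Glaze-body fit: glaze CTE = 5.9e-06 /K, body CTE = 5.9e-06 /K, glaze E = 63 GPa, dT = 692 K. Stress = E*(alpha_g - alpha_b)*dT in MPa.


Stress = 63*1000*(5.9e-06 - 5.9e-06)*692 = 0.0 MPa

0.0


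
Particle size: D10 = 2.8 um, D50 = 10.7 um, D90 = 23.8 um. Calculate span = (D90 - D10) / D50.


Span = (23.8 - 2.8) / 10.7 = 21.0 / 10.7 = 1.963

1.963


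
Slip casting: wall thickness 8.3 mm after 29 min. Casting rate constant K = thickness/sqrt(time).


K = 8.3 / sqrt(29) = 8.3 / 5.3852 = 1.541 mm/min^0.5

1.541


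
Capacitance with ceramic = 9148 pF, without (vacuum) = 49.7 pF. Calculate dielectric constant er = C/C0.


er = 9148 / 49.7 = 184.06

184.06


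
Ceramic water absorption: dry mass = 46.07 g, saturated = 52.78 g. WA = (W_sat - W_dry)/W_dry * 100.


WA = (52.78 - 46.07) / 46.07 * 100 = 14.56%

14.56


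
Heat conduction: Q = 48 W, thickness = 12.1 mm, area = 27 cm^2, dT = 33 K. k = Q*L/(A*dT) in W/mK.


k = 48*12.1/1000/(27/10000*33) = 6.52 W/mK

6.52


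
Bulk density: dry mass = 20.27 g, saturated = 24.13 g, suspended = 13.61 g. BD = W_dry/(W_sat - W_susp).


BD = 20.27 / (24.13 - 13.61) = 20.27 / 10.52 = 1.927 g/cm^3

1.927


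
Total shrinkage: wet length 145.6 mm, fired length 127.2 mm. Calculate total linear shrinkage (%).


TS = (145.6 - 127.2) / 145.6 * 100 = 12.64%

12.64


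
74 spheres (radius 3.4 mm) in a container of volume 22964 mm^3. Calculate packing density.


V_sphere = 4/3*pi*3.4^3 = 164.6362 mm^3
Total V = 74*164.6362 = 12183.0788 mm^3
PD = 12183.0788 / 22964 = 0.531

0.531


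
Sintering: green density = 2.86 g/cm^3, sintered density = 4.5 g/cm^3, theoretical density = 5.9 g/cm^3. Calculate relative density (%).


Relative = 4.5 / 5.9 * 100 = 76.3%

76.3


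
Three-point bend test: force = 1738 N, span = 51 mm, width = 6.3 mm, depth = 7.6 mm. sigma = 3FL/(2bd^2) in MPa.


sigma = 3*1738*51/(2*6.3*7.6^2) = 365.4 MPa

365.4


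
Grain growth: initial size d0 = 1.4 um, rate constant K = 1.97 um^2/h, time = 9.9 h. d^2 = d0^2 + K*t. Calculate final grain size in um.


d^2 = 1.4^2 + 1.97*9.9 = 21.463
d = sqrt(21.463) = 4.63 um

4.63


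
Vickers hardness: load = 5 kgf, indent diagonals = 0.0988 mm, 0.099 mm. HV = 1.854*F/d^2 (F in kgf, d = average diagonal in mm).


d_avg = (0.0988+0.099)/2 = 0.0989 mm
HV = 1.854*5/0.0989^2 = 948

948


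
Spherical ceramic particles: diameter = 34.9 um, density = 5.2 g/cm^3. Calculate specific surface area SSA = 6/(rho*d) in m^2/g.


SSA = 6 / (5.2 * 34.9) = 0.033 m^2/g

0.033


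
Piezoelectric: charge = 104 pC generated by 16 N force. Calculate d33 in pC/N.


d33 = 104 / 16 = 6.5 pC/N

6.5


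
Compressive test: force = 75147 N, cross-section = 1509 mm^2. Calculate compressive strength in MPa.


CS = 75147 / 1509 = 49.8 MPa

49.8


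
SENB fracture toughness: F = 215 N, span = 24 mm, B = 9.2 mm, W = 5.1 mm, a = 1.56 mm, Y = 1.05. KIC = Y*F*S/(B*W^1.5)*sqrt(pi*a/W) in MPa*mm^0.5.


KIC = 1.05*215*24/(9.2*5.1^1.5)*sqrt(pi*1.56/5.1) = 50.12

50.12


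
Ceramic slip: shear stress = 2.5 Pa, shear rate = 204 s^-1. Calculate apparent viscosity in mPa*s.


eta = tau/gamma * 1000 = 2.5/204 * 1000 = 12.3 mPa*s

12.3


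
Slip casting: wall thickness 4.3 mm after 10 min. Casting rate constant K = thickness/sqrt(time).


K = 4.3 / sqrt(10) = 4.3 / 3.1623 = 1.36 mm/min^0.5

1.36


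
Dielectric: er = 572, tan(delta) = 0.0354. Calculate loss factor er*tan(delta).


Loss = 572 * 0.0354 = 20.249

20.249


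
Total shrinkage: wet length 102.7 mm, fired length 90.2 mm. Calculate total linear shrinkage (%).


TS = (102.7 - 90.2) / 102.7 * 100 = 12.17%

12.17


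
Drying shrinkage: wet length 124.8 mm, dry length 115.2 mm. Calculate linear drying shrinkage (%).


DS = (124.8 - 115.2) / 124.8 * 100 = 7.69%

7.69


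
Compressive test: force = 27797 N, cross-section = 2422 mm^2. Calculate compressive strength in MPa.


CS = 27797 / 2422 = 11.5 MPa

11.5


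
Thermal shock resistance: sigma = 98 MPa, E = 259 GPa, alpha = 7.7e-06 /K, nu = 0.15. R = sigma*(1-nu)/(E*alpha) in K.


R = 98*(1-0.15)/(259*1000*7.7e-06) = 42 K

42


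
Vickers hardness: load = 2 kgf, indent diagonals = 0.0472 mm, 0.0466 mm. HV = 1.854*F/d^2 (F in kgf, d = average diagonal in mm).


d_avg = (0.0472+0.0466)/2 = 0.0469 mm
HV = 1.854*2/0.0469^2 = 1686

1686


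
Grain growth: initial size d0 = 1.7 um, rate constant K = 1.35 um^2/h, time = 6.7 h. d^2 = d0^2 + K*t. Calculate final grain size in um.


d^2 = 1.7^2 + 1.35*6.7 = 11.935
d = sqrt(11.935) = 3.45 um

3.45


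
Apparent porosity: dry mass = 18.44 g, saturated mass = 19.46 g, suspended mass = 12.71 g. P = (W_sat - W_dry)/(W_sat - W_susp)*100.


P = (19.46 - 18.44) / (19.46 - 12.71) * 100 = 1.02 / 6.75 * 100 = 15.1%

15.1


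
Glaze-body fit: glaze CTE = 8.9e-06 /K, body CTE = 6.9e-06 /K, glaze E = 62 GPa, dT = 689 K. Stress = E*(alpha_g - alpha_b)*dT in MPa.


Stress = 62*1000*(8.9e-06 - 6.9e-06)*689 = 85.4 MPa

85.4


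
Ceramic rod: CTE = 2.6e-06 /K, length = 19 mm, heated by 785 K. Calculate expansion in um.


dL = 2.6e-06 * 19 * 785 * 1000 = 38.779 um

38.779


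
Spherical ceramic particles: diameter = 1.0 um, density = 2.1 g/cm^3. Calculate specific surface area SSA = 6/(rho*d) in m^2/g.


SSA = 6 / (2.1 * 1.0) = 2.857 m^2/g

2.857


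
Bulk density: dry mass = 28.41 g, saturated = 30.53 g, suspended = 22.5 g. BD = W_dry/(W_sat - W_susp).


BD = 28.41 / (30.53 - 22.5) = 28.41 / 8.03 = 3.538 g/cm^3

3.538


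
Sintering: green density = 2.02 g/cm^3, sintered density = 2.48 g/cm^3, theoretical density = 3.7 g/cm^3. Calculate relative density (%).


Relative = 2.48 / 3.7 * 100 = 67.0%

67.0


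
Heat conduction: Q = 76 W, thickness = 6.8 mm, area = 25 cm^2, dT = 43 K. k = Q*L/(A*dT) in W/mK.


k = 76*6.8/1000/(25/10000*43) = 4.81 W/mK

4.81


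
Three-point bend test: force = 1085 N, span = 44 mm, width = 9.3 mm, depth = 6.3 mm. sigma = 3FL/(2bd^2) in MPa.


sigma = 3*1085*44/(2*9.3*6.3^2) = 194.0 MPa

194.0


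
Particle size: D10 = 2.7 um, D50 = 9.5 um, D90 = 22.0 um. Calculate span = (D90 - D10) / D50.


Span = (22.0 - 2.7) / 9.5 = 19.3 / 9.5 = 2.032

2.032


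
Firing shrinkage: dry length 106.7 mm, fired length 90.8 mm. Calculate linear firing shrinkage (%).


FS = (106.7 - 90.8) / 106.7 * 100 = 14.9%

14.9


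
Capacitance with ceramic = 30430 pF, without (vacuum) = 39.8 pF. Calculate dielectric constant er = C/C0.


er = 30430 / 39.8 = 764.57

764.57


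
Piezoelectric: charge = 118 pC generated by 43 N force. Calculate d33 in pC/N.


d33 = 118 / 43 = 2.7 pC/N

2.7


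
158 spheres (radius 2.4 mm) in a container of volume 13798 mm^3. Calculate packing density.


V_sphere = 4/3*pi*2.4^3 = 57.9058 mm^3
Total V = 158*57.9058 = 9149.1164 mm^3
PD = 9149.1164 / 13798 = 0.663

0.663


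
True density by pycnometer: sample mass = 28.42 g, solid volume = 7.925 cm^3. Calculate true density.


TD = 28.42 / 7.925 = 3.586 g/cm^3

3.586


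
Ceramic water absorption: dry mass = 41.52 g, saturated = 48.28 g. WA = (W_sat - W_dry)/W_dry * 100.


WA = (48.28 - 41.52) / 41.52 * 100 = 16.28%

16.28


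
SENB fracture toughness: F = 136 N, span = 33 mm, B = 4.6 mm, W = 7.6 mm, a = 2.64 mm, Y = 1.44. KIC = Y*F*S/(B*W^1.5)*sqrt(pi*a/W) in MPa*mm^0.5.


KIC = 1.44*136*33/(4.6*7.6^1.5)*sqrt(pi*2.64/7.6) = 70.05

70.05


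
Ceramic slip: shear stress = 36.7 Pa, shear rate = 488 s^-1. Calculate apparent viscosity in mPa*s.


eta = tau/gamma * 1000 = 36.7/488 * 1000 = 75.2 mPa*s

75.2


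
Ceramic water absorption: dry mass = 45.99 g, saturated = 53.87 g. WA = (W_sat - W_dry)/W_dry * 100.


WA = (53.87 - 45.99) / 45.99 * 100 = 17.13%

17.13


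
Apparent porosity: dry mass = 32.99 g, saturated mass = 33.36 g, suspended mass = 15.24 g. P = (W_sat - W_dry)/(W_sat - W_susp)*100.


P = (33.36 - 32.99) / (33.36 - 15.24) * 100 = 0.37 / 18.12 * 100 = 2.0%

2.0


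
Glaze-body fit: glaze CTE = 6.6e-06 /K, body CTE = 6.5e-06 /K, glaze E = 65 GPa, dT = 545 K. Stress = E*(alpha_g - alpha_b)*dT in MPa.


Stress = 65*1000*(6.6e-06 - 6.5e-06)*545 = 3.5 MPa

3.5


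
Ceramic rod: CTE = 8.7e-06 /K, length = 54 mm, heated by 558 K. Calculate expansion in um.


dL = 8.7e-06 * 54 * 558 * 1000 = 262.148 um

262.148


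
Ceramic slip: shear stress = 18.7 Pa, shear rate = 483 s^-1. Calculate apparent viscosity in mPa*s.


eta = tau/gamma * 1000 = 18.7/483 * 1000 = 38.7 mPa*s

38.7


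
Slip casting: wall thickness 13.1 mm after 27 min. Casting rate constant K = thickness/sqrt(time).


K = 13.1 / sqrt(27) = 13.1 / 5.1962 = 2.521 mm/min^0.5

2.521


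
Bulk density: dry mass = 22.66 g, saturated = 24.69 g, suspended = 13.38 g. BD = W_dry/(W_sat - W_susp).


BD = 22.66 / (24.69 - 13.38) = 22.66 / 11.31 = 2.004 g/cm^3

2.004


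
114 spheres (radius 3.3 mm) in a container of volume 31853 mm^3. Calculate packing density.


V_sphere = 4/3*pi*3.3^3 = 150.5326 mm^3
Total V = 114*150.5326 = 17160.7164 mm^3
PD = 17160.7164 / 31853 = 0.539

0.539


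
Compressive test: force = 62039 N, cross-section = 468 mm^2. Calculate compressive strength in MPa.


CS = 62039 / 468 = 132.6 MPa

132.6


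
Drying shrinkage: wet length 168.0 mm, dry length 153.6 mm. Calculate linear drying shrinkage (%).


DS = (168.0 - 153.6) / 168.0 * 100 = 8.57%

8.57


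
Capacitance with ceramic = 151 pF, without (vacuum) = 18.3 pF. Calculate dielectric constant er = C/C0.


er = 151 / 18.3 = 8.25

8.25


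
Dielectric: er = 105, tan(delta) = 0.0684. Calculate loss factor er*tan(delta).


Loss = 105 * 0.0684 = 7.182

7.182


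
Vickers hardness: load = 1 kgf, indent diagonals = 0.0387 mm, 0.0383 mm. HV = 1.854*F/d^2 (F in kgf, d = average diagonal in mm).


d_avg = (0.0387+0.0383)/2 = 0.0385 mm
HV = 1.854*1/0.0385^2 = 1251

1251


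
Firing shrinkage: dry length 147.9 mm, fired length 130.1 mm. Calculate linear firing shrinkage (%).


FS = (147.9 - 130.1) / 147.9 * 100 = 12.04%

12.04


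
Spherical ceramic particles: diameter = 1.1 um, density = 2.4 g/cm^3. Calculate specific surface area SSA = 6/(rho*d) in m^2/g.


SSA = 6 / (2.4 * 1.1) = 2.273 m^2/g

2.273


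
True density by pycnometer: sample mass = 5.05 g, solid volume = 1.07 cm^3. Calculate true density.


TD = 5.05 / 1.07 = 4.72 g/cm^3

4.72


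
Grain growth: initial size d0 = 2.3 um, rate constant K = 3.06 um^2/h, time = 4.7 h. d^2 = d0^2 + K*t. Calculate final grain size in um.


d^2 = 2.3^2 + 3.06*4.7 = 19.672
d = sqrt(19.672) = 4.44 um

4.44


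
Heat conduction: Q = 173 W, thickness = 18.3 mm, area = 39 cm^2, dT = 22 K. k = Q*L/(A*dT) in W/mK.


k = 173*18.3/1000/(39/10000*22) = 36.9 W/mK

36.9


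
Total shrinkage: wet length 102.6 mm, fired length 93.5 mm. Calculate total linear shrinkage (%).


TS = (102.6 - 93.5) / 102.6 * 100 = 8.87%

8.87


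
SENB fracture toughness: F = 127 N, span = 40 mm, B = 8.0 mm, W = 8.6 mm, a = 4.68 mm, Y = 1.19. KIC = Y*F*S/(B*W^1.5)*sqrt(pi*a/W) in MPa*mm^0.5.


KIC = 1.19*127*40/(8.0*8.6^1.5)*sqrt(pi*4.68/8.6) = 39.18

39.18


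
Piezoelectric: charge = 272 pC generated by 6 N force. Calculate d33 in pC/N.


d33 = 272 / 6 = 45.3 pC/N

45.3


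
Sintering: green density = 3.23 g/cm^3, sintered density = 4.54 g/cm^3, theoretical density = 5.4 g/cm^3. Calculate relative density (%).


Relative = 4.54 / 5.4 * 100 = 84.1%

84.1


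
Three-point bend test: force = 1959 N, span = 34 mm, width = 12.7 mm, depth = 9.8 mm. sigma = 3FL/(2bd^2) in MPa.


sigma = 3*1959*34/(2*12.7*9.8^2) = 81.9 MPa

81.9


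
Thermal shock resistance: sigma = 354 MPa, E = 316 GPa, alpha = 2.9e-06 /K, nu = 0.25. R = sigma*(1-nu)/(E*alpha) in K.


R = 354*(1-0.25)/(316*1000*2.9e-06) = 290 K

290


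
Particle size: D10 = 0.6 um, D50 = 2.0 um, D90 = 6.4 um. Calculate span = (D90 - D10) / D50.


Span = (6.4 - 0.6) / 2.0 = 5.8 / 2.0 = 2.9

2.9


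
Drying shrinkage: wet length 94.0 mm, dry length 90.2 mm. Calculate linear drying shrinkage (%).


DS = (94.0 - 90.2) / 94.0 * 100 = 4.04%

4.04


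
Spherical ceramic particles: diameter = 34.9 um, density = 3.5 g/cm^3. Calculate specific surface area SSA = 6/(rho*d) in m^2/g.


SSA = 6 / (3.5 * 34.9) = 0.049 m^2/g

0.049


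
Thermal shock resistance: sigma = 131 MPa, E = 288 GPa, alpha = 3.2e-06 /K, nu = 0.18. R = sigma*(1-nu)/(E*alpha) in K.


R = 131*(1-0.18)/(288*1000*3.2e-06) = 117 K

117


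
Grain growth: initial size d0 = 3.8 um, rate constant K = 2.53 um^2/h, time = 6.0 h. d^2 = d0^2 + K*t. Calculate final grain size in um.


d^2 = 3.8^2 + 2.53*6.0 = 29.62
d = sqrt(29.62) = 5.44 um

5.44


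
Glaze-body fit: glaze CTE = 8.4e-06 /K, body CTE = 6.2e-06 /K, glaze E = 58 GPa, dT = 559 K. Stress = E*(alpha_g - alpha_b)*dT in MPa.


Stress = 58*1000*(8.4e-06 - 6.2e-06)*559 = 71.3 MPa

71.3


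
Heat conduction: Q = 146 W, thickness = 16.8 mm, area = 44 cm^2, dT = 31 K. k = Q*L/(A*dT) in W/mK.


k = 146*16.8/1000/(44/10000*31) = 17.98 W/mK

17.98


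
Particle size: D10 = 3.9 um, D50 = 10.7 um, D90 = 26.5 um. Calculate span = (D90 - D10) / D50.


Span = (26.5 - 3.9) / 10.7 = 22.6 / 10.7 = 2.112

2.112


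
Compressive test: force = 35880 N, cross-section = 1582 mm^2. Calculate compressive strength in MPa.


CS = 35880 / 1582 = 22.7 MPa

22.7


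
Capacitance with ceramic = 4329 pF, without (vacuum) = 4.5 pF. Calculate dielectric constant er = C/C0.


er = 4329 / 4.5 = 962.0

962.0


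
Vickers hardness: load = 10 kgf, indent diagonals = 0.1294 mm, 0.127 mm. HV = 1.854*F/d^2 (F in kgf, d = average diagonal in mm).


d_avg = (0.1294+0.127)/2 = 0.1282 mm
HV = 1.854*10/0.1282^2 = 1128

1128


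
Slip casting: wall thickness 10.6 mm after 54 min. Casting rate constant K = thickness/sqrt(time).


K = 10.6 / sqrt(54) = 10.6 / 7.3485 = 1.442 mm/min^0.5

1.442


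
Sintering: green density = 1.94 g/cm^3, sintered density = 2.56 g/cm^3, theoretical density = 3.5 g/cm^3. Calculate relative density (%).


Relative = 2.56 / 3.5 * 100 = 73.1%

73.1


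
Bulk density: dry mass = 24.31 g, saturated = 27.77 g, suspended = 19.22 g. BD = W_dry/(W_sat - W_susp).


BD = 24.31 / (27.77 - 19.22) = 24.31 / 8.55 = 2.843 g/cm^3

2.843


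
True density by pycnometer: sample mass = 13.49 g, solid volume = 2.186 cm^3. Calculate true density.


TD = 13.49 / 2.186 = 6.171 g/cm^3

6.171


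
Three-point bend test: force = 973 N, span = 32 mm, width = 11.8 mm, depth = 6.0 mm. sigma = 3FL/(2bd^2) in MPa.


sigma = 3*973*32/(2*11.8*6.0^2) = 109.9 MPa

109.9


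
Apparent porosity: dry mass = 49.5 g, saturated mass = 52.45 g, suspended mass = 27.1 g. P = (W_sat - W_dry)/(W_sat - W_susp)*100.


P = (52.45 - 49.5) / (52.45 - 27.1) * 100 = 2.95 / 25.35 * 100 = 11.6%

11.6


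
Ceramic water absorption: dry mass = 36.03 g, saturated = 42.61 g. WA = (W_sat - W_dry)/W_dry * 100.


WA = (42.61 - 36.03) / 36.03 * 100 = 18.26%

18.26


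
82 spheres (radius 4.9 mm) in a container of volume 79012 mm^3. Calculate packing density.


V_sphere = 4/3*pi*4.9^3 = 492.807 mm^3
Total V = 82*492.807 = 40410.174 mm^3
PD = 40410.174 / 79012 = 0.511

0.511


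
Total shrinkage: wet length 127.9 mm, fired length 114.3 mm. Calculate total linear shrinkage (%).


TS = (127.9 - 114.3) / 127.9 * 100 = 10.63%

10.63


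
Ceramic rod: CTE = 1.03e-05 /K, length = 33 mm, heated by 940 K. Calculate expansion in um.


dL = 1.03e-05 * 33 * 940 * 1000 = 319.506 um

319.506


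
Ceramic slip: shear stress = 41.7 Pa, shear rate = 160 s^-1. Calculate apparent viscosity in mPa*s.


eta = tau/gamma * 1000 = 41.7/160 * 1000 = 260.6 mPa*s

260.6


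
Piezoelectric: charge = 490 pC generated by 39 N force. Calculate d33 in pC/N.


d33 = 490 / 39 = 12.6 pC/N

12.6


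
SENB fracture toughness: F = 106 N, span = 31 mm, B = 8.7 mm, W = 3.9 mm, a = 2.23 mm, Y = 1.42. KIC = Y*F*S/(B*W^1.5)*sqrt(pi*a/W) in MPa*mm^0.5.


KIC = 1.42*106*31/(8.7*3.9^1.5)*sqrt(pi*2.23/3.9) = 93.33

93.33


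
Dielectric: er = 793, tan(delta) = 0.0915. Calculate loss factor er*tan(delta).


Loss = 793 * 0.0915 = 72.56

72.56


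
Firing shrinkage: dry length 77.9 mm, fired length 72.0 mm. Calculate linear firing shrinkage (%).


FS = (77.9 - 72.0) / 77.9 * 100 = 7.57%

7.57


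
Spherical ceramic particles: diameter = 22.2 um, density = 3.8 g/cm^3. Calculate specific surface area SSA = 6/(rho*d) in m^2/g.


SSA = 6 / (3.8 * 22.2) = 0.071 m^2/g

0.071


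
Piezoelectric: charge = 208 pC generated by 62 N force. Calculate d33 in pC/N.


d33 = 208 / 62 = 3.4 pC/N

3.4


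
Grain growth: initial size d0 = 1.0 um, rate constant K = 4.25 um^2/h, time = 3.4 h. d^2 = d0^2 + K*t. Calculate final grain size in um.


d^2 = 1.0^2 + 4.25*3.4 = 15.45
d = sqrt(15.45) = 3.93 um

3.93


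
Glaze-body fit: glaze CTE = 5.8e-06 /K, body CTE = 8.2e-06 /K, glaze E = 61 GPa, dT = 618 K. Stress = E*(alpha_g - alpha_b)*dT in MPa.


Stress = 61*1000*(5.8e-06 - 8.2e-06)*618 = -90.5 MPa

-90.5


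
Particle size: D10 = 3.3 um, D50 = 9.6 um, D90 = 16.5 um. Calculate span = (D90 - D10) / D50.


Span = (16.5 - 3.3) / 9.6 = 13.2 / 9.6 = 1.375

1.375


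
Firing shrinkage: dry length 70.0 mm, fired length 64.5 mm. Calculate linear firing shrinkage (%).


FS = (70.0 - 64.5) / 70.0 * 100 = 7.86%

7.86


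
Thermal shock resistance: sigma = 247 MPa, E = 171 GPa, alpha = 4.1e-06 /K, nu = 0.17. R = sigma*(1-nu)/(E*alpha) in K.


R = 247*(1-0.17)/(171*1000*4.1e-06) = 292 K

292


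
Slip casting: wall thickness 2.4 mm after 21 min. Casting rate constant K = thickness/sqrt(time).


K = 2.4 / sqrt(21) = 2.4 / 4.5826 = 0.524 mm/min^0.5

0.524


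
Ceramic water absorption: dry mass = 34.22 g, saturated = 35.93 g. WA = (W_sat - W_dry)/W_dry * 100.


WA = (35.93 - 34.22) / 34.22 * 100 = 5.0%

5.0


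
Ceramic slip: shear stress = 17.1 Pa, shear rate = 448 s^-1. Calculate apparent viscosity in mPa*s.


eta = tau/gamma * 1000 = 17.1/448 * 1000 = 38.2 mPa*s

38.2


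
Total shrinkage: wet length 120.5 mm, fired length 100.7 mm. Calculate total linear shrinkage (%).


TS = (120.5 - 100.7) / 120.5 * 100 = 16.43%

16.43


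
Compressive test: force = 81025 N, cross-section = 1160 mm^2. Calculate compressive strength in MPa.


CS = 81025 / 1160 = 69.8 MPa

69.8


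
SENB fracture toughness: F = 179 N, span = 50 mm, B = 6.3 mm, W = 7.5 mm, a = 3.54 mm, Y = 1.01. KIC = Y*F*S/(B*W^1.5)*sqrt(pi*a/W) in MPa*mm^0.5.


KIC = 1.01*179*50/(6.3*7.5^1.5)*sqrt(pi*3.54/7.5) = 85.07

85.07


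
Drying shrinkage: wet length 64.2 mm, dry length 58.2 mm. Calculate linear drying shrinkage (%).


DS = (64.2 - 58.2) / 64.2 * 100 = 9.35%

9.35


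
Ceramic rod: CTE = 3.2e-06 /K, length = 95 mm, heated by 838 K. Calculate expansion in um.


dL = 3.2e-06 * 95 * 838 * 1000 = 254.752 um

254.752


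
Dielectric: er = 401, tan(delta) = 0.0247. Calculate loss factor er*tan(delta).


Loss = 401 * 0.0247 = 9.905

9.905


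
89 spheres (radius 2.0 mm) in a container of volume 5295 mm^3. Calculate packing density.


V_sphere = 4/3*pi*2.0^3 = 33.5103 mm^3
Total V = 89*33.5103 = 2982.4167 mm^3
PD = 2982.4167 / 5295 = 0.563

0.563


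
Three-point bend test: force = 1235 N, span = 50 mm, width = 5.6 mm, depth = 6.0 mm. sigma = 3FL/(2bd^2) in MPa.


sigma = 3*1235*50/(2*5.6*6.0^2) = 459.4 MPa

459.4


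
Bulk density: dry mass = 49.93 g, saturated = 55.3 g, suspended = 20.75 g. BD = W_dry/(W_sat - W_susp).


BD = 49.93 / (55.3 - 20.75) = 49.93 / 34.55 = 1.445 g/cm^3

1.445


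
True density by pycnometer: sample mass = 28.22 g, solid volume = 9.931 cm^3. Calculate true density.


TD = 28.22 / 9.931 = 2.842 g/cm^3

2.842


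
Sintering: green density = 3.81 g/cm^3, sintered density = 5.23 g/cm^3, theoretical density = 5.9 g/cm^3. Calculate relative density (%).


Relative = 5.23 / 5.9 * 100 = 88.6%

88.6


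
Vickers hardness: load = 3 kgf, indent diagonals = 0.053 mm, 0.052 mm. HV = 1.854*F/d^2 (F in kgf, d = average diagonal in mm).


d_avg = (0.053+0.052)/2 = 0.0525 mm
HV = 1.854*3/0.0525^2 = 2018

2018


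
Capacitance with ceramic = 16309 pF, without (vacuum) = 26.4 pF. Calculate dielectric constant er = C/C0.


er = 16309 / 26.4 = 617.77

617.77


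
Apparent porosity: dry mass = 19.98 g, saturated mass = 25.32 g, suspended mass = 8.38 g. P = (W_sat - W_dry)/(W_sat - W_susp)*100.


P = (25.32 - 19.98) / (25.32 - 8.38) * 100 = 5.34 / 16.94 * 100 = 31.5%

31.5


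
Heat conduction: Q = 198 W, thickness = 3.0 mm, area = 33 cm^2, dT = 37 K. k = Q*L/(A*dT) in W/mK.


k = 198*3.0/1000/(33/10000*37) = 4.86 W/mK

4.86


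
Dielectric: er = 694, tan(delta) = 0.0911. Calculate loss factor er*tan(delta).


Loss = 694 * 0.0911 = 63.223

63.223


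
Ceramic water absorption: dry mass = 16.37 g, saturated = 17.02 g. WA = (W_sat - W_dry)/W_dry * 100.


WA = (17.02 - 16.37) / 16.37 * 100 = 3.97%

3.97


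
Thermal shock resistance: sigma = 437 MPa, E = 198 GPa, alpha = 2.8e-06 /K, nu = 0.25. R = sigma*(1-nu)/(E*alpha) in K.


R = 437*(1-0.25)/(198*1000*2.8e-06) = 591 K

591


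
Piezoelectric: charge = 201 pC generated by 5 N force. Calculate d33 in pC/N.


d33 = 201 / 5 = 40.2 pC/N

40.2


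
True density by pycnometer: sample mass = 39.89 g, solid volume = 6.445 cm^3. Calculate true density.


TD = 39.89 / 6.445 = 6.189 g/cm^3

6.189


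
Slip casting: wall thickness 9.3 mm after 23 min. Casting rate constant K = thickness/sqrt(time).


K = 9.3 / sqrt(23) = 9.3 / 4.7958 = 1.939 mm/min^0.5

1.939


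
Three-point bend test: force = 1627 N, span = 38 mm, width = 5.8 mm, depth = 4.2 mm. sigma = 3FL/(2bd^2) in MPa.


sigma = 3*1627*38/(2*5.8*4.2^2) = 906.4 MPa

906.4


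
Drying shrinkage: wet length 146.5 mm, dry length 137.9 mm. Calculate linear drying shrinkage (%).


DS = (146.5 - 137.9) / 146.5 * 100 = 5.87%

5.87


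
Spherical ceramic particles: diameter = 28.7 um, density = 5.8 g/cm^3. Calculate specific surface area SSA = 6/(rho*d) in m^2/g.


SSA = 6 / (5.8 * 28.7) = 0.036 m^2/g

0.036


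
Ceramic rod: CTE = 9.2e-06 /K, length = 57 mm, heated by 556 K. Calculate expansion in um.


dL = 9.2e-06 * 57 * 556 * 1000 = 291.566 um

291.566


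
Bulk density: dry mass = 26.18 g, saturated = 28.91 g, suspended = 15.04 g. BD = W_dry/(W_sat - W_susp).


BD = 26.18 / (28.91 - 15.04) = 26.18 / 13.87 = 1.888 g/cm^3

1.888


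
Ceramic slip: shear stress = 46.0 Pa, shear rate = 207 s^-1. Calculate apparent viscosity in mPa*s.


eta = tau/gamma * 1000 = 46.0/207 * 1000 = 222.2 mPa*s

222.2


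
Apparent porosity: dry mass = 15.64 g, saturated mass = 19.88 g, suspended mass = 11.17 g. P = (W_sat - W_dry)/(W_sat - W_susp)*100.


P = (19.88 - 15.64) / (19.88 - 11.17) * 100 = 4.24 / 8.71 * 100 = 48.7%

48.7


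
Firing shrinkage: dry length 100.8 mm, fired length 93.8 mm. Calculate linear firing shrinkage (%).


FS = (100.8 - 93.8) / 100.8 * 100 = 6.94%

6.94


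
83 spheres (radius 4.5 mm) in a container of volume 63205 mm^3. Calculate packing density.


V_sphere = 4/3*pi*4.5^3 = 381.7035 mm^3
Total V = 83*381.7035 = 31681.3905 mm^3
PD = 31681.3905 / 63205 = 0.501

0.501


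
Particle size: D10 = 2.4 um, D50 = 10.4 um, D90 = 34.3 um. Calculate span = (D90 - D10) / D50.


Span = (34.3 - 2.4) / 10.4 = 31.9 / 10.4 = 3.067

3.067


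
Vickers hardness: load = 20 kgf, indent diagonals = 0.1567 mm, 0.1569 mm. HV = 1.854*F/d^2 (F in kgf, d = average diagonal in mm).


d_avg = (0.1567+0.1569)/2 = 0.1568 mm
HV = 1.854*20/0.1568^2 = 1508

1508


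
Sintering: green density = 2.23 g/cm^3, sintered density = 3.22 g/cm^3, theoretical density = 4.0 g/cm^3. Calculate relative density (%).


Relative = 3.22 / 4.0 * 100 = 80.5%

80.5


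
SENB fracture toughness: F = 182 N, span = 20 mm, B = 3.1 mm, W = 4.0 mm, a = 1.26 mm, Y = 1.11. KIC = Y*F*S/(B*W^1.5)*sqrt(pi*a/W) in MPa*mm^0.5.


KIC = 1.11*182*20/(3.1*4.0^1.5)*sqrt(pi*1.26/4.0) = 162.07

162.07


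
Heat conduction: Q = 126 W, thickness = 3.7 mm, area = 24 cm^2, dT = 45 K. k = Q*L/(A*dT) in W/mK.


k = 126*3.7/1000/(24/10000*45) = 4.32 W/mK

4.32


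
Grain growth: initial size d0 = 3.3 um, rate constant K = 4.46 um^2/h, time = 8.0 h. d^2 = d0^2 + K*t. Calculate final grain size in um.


d^2 = 3.3^2 + 4.46*8.0 = 46.57
d = sqrt(46.57) = 6.82 um

6.82


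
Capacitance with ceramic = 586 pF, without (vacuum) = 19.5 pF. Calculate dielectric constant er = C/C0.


er = 586 / 19.5 = 30.05

30.05


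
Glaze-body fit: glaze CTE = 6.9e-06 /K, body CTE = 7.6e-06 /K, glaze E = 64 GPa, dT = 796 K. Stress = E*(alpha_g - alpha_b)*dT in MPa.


Stress = 64*1000*(6.9e-06 - 7.6e-06)*796 = -35.7 MPa

-35.7


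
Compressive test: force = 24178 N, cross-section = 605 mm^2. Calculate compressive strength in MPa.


CS = 24178 / 605 = 40.0 MPa

40.0


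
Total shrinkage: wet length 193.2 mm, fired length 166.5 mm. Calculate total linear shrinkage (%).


TS = (193.2 - 166.5) / 193.2 * 100 = 13.82%

13.82


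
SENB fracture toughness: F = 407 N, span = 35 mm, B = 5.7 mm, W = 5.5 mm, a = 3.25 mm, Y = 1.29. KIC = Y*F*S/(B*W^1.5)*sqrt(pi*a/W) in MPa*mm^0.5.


KIC = 1.29*407*35/(5.7*5.5^1.5)*sqrt(pi*3.25/5.5) = 340.54

340.54


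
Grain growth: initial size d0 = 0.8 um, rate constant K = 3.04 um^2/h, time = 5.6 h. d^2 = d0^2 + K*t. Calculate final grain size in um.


d^2 = 0.8^2 + 3.04*5.6 = 17.664
d = sqrt(17.664) = 4.2 um

4.2


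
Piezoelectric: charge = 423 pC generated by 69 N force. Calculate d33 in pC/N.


d33 = 423 / 69 = 6.1 pC/N

6.1


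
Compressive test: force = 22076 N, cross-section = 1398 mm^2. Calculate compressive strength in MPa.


CS = 22076 / 1398 = 15.8 MPa

15.8


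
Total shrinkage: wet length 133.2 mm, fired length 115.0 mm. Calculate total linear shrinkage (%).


TS = (133.2 - 115.0) / 133.2 * 100 = 13.66%

13.66


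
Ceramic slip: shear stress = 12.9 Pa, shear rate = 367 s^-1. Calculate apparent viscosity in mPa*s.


eta = tau/gamma * 1000 = 12.9/367 * 1000 = 35.1 mPa*s

35.1


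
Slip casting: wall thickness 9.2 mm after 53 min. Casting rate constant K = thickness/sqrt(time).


K = 9.2 / sqrt(53) = 9.2 / 7.2801 = 1.264 mm/min^0.5

1.264


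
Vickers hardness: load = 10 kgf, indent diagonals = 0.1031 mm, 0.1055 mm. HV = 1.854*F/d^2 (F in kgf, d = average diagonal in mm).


d_avg = (0.1031+0.1055)/2 = 0.1043 mm
HV = 1.854*10/0.1043^2 = 1704

1704


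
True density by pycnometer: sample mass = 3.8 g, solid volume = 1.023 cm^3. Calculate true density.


TD = 3.8 / 1.023 = 3.715 g/cm^3

3.715


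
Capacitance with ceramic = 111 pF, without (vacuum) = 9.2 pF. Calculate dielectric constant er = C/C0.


er = 111 / 9.2 = 12.07

12.07


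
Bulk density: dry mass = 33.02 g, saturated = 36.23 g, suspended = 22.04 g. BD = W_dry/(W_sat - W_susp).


BD = 33.02 / (36.23 - 22.04) = 33.02 / 14.19 = 2.327 g/cm^3

2.327


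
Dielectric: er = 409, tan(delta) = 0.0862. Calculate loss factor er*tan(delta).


Loss = 409 * 0.0862 = 35.256

35.256


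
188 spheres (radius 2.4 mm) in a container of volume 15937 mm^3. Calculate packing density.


V_sphere = 4/3*pi*2.4^3 = 57.9058 mm^3
Total V = 188*57.9058 = 10886.2904 mm^3
PD = 10886.2904 / 15937 = 0.683

0.683


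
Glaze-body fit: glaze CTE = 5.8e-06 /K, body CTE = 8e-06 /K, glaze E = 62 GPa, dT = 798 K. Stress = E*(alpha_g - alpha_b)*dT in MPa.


Stress = 62*1000*(5.8e-06 - 8e-06)*798 = -108.8 MPa

-108.8


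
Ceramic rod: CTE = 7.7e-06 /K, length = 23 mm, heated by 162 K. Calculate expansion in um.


dL = 7.7e-06 * 23 * 162 * 1000 = 28.69 um

28.69


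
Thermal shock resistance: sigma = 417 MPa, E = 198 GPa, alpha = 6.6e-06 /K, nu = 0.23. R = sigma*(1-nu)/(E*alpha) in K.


R = 417*(1-0.23)/(198*1000*6.6e-06) = 246 K

246


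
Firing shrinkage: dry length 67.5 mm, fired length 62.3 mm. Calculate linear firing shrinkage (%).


FS = (67.5 - 62.3) / 67.5 * 100 = 7.7%

7.7


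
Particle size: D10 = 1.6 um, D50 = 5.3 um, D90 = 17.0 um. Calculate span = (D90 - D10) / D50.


Span = (17.0 - 1.6) / 5.3 = 15.4 / 5.3 = 2.906

2.906


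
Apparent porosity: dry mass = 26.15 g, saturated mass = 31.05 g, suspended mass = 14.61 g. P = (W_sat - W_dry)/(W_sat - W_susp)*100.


P = (31.05 - 26.15) / (31.05 - 14.61) * 100 = 4.9 / 16.44 * 100 = 29.8%

29.8


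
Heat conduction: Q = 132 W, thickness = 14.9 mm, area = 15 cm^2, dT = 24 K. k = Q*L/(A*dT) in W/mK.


k = 132*14.9/1000/(15/10000*24) = 54.63 W/mK

54.63


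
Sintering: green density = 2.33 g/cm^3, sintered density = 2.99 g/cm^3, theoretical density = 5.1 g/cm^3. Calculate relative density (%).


Relative = 2.99 / 5.1 * 100 = 58.6%

58.6


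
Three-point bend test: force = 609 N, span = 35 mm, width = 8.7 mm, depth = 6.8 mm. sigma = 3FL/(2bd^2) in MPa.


sigma = 3*609*35/(2*8.7*6.8^2) = 79.5 MPa

79.5


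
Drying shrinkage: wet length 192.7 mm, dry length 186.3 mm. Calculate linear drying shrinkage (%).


DS = (192.7 - 186.3) / 192.7 * 100 = 3.32%

3.32


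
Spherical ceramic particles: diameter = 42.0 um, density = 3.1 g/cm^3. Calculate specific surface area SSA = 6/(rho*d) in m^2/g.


SSA = 6 / (3.1 * 42.0) = 0.046 m^2/g

0.046
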